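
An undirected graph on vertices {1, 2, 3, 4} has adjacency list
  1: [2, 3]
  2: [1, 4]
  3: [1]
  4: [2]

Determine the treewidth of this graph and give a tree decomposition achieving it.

The largest bag has 2 vertices, giving width 1; this decomposition certifies tw(G) ≤ 1. Since G has at least one edge (e.g. 1–2), it is not an edgeless graph, so tw(G) ≥ 1. Hence tw(G) = 1 exactly.

Treewidth 1.
One such decomposition:
Bags: B1 = {1, 2}  B2 = {1, 3}  B3 = {2, 4}
Tree: B1–B2, B1–B3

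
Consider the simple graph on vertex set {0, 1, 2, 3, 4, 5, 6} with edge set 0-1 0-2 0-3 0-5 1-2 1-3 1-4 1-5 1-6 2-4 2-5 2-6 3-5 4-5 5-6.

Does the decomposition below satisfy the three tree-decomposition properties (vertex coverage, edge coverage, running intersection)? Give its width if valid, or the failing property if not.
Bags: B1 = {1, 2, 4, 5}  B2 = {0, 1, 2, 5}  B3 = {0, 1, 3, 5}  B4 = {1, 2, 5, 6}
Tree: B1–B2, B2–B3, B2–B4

Yes; width 3.

Checking the three conditions: (i) the bags cover all of {0, 1, 2, 3, 4, 5, 6}; (ii) for each edge, some bag contains both endpoints; (iii) the bags containing any fixed vertex form a subtree. All hold, so the decomposition is valid with width 4 − 1 = 3.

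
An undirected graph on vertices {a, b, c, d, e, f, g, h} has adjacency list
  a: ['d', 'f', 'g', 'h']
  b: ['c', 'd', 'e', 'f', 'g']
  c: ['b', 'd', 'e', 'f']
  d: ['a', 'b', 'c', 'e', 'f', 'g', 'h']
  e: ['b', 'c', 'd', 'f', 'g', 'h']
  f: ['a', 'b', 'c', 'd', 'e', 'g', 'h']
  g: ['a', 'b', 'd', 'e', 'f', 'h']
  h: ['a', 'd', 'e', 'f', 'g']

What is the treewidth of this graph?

4

A width-4 tree decomposition is:
Bags: B1 = {b, d, e, f, g}  B2 = {d, e, f, g, h}  B3 = {a, d, f, g, h}  B4 = {b, c, d, e, f}
Tree: B1–B2, B2–B3, B1–B4
The largest bag has 5 vertices, giving width 4; this decomposition certifies tw(G) ≤ 4. For the lower bound, the 5 vertices {d, e, f, g, h} are pairwise adjacent, and any tree decomposition puts a clique entirely inside one bag — forcing width ≥ 4. The upper and lower bounds meet at 4, so that is the treewidth.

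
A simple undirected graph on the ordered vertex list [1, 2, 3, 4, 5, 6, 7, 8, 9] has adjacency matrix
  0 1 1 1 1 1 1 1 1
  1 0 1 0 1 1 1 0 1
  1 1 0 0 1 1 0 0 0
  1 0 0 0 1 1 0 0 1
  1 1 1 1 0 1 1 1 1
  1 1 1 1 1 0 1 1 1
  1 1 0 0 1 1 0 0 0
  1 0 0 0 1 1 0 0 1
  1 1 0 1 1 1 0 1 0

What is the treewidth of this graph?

A width-4 tree decomposition is:
Bags: B1 = {1, 2, 5, 6, 7}  B2 = {1, 2, 5, 6, 9}  B3 = {1, 5, 6, 8, 9}  B4 = {1, 2, 3, 5, 6}  B5 = {1, 4, 5, 6, 9}
Tree: B1–B2, B2–B3, B2–B4, B3–B5
The largest bag has 5 vertices, giving width 4; this decomposition certifies tw(G) ≤ 4. On the other hand G contains the 5-clique {1, 5, 6, 8, 9}. A clique must lie in a single bag of any decomposition, so no decomposition can have width below 4. The upper and lower bounds meet at 4, so that is the treewidth.

4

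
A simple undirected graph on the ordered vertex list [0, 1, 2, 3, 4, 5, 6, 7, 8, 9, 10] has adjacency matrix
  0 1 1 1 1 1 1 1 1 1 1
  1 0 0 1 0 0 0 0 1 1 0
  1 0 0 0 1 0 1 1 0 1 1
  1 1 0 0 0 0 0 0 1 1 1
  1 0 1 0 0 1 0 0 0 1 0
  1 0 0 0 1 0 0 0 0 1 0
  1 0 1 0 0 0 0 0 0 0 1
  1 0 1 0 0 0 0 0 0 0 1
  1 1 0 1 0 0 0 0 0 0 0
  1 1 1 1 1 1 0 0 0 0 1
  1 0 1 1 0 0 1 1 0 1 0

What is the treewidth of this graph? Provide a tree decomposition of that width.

The largest bag has 4 vertices, giving width 3; this decomposition certifies tw(G) ≤ 3. For the lower bound, the 4 vertices {0, 1, 3, 8} are pairwise adjacent, and any tree decomposition puts a clique entirely inside one bag — forcing width ≥ 3. Combining the bounds, tw(G) = 3.

Treewidth 3.
Bags: B1 = {0, 1, 3, 9}  B2 = {0, 3, 9, 10}  B3 = {0, 2, 9, 10}  B4 = {0, 2, 4, 9}  B5 = {0, 2, 7, 10}  B6 = {0, 1, 3, 8}  B7 = {0, 2, 6, 10}  B8 = {0, 4, 5, 9}
Tree: B1–B2, B2–B3, B3–B4, B3–B5, B1–B6, B5–B7, B4–B8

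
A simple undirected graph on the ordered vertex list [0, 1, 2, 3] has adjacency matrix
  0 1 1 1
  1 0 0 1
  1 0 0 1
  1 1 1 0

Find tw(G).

A width-2 tree decomposition is:
Bags: B1 = {0, 1, 3}  B2 = {0, 2, 3}
Tree: B1–B2
Every bag has size at most 3, so the width is 3 − 1 = 2 and tw(G) ≤ 2. For the lower bound, the 3 vertices {0, 1, 3} are pairwise adjacent, and any tree decomposition puts a clique entirely inside one bag — forcing width ≥ 2. Therefore the treewidth is 2.

2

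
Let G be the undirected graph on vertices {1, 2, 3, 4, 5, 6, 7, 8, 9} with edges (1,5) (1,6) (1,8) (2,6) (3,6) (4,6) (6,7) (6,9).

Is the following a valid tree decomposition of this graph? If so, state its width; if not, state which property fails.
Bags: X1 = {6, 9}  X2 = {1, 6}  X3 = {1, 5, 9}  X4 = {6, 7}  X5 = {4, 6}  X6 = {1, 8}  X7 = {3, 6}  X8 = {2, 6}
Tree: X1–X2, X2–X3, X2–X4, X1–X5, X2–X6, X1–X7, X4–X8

No — bags containing vertex 9 are not connected in the tree.

A tree decomposition must satisfy three properties: every vertex lies in some bag; for every edge, both endpoints lie together in some bag; and for every vertex, the bags containing it form a connected subtree. Here bags containing vertex 9 are not connected in the tree, so the decomposition is invalid.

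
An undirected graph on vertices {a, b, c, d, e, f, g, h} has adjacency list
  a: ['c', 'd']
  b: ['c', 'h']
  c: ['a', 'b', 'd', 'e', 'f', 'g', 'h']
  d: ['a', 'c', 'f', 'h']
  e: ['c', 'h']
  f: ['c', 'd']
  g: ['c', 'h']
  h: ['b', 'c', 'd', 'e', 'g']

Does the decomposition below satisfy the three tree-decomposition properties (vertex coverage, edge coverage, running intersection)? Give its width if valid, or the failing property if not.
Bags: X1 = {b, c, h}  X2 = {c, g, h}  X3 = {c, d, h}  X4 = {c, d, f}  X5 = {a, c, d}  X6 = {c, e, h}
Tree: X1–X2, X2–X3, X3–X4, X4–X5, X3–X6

Checking the three conditions: (i) the bags cover all of {a, b, c, d, e, f, g, h}; (ii) for each edge, some bag contains both endpoints; (iii) the bags containing any fixed vertex form a subtree. All hold, so the decomposition is valid with width 3 − 1 = 2.

Yes; width 2.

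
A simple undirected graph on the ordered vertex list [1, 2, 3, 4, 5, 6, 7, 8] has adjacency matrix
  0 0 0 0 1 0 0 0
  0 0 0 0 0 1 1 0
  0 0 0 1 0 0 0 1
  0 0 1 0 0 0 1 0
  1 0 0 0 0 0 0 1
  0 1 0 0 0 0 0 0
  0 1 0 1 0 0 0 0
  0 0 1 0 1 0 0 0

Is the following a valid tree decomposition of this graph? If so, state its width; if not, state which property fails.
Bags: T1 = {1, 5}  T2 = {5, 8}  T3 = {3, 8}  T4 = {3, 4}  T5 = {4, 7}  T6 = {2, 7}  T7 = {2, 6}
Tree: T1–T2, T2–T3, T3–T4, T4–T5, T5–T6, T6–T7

Vertex coverage: the bags together contain {1, 2, 3, 4, 5, 6, 7, 8}, the full vertex set. Edge coverage: each edge of G has both endpoints in at least one bag. Running intersection: for every vertex, the bags containing it form a connected subtree. All three properties hold, so this is a valid tree decomposition of width max|bag| − 1 = 1, and hence tw(G) ≤ 1.

Yes; width 1.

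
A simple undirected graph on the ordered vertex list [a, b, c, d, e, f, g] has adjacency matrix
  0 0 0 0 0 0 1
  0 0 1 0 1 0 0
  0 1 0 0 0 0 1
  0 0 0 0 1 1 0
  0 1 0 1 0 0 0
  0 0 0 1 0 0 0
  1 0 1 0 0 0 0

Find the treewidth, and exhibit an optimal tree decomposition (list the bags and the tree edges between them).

Treewidth 1.
Bags: B1 = {d, f}  B2 = {d, e}  B3 = {b, e}  B4 = {b, c}  B5 = {c, g}  B6 = {a, g}
Tree: B1–B2, B2–B3, B3–B4, B4–B5, B5–B6

Every bag has size at most 2, so the width is 2 − 1 = 1 and tw(G) ≤ 1. Any graph with an edge has treewidth ≥ 1, and G has the edge f–d. The upper and lower bounds meet at 1, so that is the treewidth.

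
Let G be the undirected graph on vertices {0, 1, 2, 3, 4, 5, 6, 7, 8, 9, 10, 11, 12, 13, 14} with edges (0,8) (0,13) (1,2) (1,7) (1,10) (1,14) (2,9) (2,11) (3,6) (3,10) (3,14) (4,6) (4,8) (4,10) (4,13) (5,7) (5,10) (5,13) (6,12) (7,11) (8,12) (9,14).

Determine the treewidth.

3

A width-3 tree decomposition is:
Bags: B1 = {0, 6, 8, 12}  B2 = {0, 4, 6, 8}  B3 = {0, 4, 6, 13}  B4 = {3, 4, 6, 13}  B5 = {3, 4, 10, 13}  B6 = {3, 5, 10, 13}  B7 = {3, 5, 10, 14}  B8 = {1, 5, 10, 14}  B9 = {1, 5, 7, 14}  B10 = {1, 7, 9, 14}  B11 = {1, 2, 7, 9}  B12 = {2, 7, 9, 11}
Tree: B1–B2, B2–B3, B3–B4, B4–B5, B5–B6, B6–B7, B7–B8, B8–B9, B9–B10, B10–B11, B11–B12
The largest bag has 4 vertices, giving width 3; this decomposition certifies tw(G) ≤ 3. For the lower bound: the 4 vertex sets {0,8,12}, {6}, {4}, {3,5,10,13} are disjoint, each induces a connected subgraph, and every pair is joined by at least one edge of G. Contracting each set to a single vertex therefore yields K_{4} as a minor, and since treewidth is minor-monotone, tw(G) ≥ tw(K_{4}) = 3. Hence tw(G) = 3 exactly.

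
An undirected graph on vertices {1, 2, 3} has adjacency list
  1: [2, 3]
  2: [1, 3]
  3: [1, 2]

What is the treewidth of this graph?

A width-2 tree decomposition is:
Bags: B1 = {1, 2, 3}
Tree: (single bag)
A single bag containing all 3 vertices is trivially a valid decomposition of width 2. Conversely, {1, 2, 3} is a clique of size 3, and the vertices of any clique must share a bag in every tree decomposition; so some bag has ≥ 3 vertices and tw(G) ≥ 2. Therefore the treewidth is 2.

2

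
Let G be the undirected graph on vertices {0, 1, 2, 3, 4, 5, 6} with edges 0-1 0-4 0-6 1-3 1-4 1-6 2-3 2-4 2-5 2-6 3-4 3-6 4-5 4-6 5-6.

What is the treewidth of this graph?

3

A width-3 tree decomposition is:
Bags: B1 = {0, 1, 4, 6}  B2 = {1, 3, 4, 6}  B3 = {2, 3, 4, 6}  B4 = {2, 4, 5, 6}
Tree: B1–B2, B2–B3, B3–B4
Every bag has size at most 4, so the width is 4 − 1 = 3 and tw(G) ≤ 3. On the other hand G contains the 4-clique {0, 1, 4, 6}. A clique must lie in a single bag of any decomposition, so no decomposition can have width below 3. Hence tw(G) = 3 exactly.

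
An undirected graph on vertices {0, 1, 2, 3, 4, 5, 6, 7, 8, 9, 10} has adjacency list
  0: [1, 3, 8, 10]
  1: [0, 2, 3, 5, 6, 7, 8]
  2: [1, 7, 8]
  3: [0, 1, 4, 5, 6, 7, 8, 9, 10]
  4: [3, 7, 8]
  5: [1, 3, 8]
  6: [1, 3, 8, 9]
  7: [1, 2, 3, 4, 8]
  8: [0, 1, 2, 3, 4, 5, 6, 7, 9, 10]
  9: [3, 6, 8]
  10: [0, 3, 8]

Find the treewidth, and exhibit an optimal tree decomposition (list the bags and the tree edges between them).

Treewidth 3.
One such decomposition:
Bags: B1 = {0, 1, 3, 8}  B2 = {1, 3, 7, 8}  B3 = {1, 3, 6, 8}  B4 = {1, 2, 7, 8}  B5 = {3, 6, 8, 9}  B6 = {3, 4, 7, 8}  B7 = {0, 3, 8, 10}  B8 = {1, 3, 5, 8}
Tree: B1–B2, B2–B3, B2–B4, B3–B5, B2–B6, B1–B7, B2–B8

The largest bag has 4 vertices, giving width 3; this decomposition certifies tw(G) ≤ 3. On the other hand G contains the 4-clique {1, 2, 7, 8}. A clique must lie in a single bag of any decomposition, so no decomposition can have width below 3. Combining the bounds, tw(G) = 3.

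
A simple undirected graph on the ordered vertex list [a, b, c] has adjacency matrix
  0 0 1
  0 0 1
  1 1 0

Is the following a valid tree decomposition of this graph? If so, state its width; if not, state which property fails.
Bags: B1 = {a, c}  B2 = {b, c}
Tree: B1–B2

Yes; width 1.

Vertex coverage: the bags together contain {a, b, c}, the full vertex set. Edge coverage: each edge of G has both endpoints in at least one bag. Running intersection: for every vertex, the bags containing it form a connected subtree. All three properties hold, so this is a valid tree decomposition of width max|bag| − 1 = 1, and hence tw(G) ≤ 1.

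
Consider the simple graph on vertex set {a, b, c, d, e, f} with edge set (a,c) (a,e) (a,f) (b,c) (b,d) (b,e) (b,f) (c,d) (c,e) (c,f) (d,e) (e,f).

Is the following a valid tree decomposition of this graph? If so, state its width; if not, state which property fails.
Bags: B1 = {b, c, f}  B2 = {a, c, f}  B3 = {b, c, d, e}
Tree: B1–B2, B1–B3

A tree decomposition must satisfy three properties: every vertex lies in some bag; for every edge, both endpoints lie together in some bag; and for every vertex, the bags containing it form a connected subtree. Here edge (e,f) lies in no bag, so the decomposition is invalid.

No — edge (e,f) lies in no bag.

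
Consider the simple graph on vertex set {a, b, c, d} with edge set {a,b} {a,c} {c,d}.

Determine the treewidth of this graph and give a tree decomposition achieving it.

Treewidth 1.
One such decomposition:
Bags: B1 = {c, d}  B2 = {a, c}  B3 = {a, b}
Tree: B1–B2, B2–B3

Every bag has size at most 2, so the width is 2 − 1 = 1 and tw(G) ≤ 1. G has an edge, so its treewidth is at least 1. Combining the bounds, tw(G) = 1.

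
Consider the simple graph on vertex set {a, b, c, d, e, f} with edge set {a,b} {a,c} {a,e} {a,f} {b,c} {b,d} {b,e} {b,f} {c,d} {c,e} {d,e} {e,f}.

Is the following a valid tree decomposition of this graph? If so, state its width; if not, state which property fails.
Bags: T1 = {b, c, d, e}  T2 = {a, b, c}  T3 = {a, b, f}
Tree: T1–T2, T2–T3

A tree decomposition must satisfy three properties: every vertex lies in some bag; for every edge, both endpoints lie together in some bag; and for every vertex, the bags containing it form a connected subtree. Here edge (e,a) lies in no bag, so the decomposition is invalid.

No — edge (e,a) lies in no bag.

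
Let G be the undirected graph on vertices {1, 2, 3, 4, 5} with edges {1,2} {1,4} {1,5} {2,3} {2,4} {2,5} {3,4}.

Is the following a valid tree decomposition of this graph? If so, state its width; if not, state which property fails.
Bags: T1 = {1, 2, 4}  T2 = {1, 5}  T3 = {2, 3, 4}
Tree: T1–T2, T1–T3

No — edge (2,5) lies in no bag.

A tree decomposition must satisfy three properties: every vertex lies in some bag; for every edge, both endpoints lie together in some bag; and for every vertex, the bags containing it form a connected subtree. Here edge (2,5) lies in no bag, so the decomposition is invalid.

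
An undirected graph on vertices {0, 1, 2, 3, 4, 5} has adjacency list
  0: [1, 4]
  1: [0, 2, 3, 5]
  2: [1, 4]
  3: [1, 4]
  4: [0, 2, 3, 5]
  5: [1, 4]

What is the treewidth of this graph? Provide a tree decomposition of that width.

Treewidth 2.
Bags: B1 = {1, 4, 5}  B2 = {0, 1, 4}  B3 = {1, 2, 4}  B4 = {1, 3, 4}
Tree: B1–B2, B2–B3, B3–B4

Every bag has size at most 3, so the width is 3 − 1 = 2 and tw(G) ≤ 2. The edges 4–5–1–0–4 form a cycle, so G is not a tree and its treewidth is at least 2. Combining the bounds, tw(G) = 2.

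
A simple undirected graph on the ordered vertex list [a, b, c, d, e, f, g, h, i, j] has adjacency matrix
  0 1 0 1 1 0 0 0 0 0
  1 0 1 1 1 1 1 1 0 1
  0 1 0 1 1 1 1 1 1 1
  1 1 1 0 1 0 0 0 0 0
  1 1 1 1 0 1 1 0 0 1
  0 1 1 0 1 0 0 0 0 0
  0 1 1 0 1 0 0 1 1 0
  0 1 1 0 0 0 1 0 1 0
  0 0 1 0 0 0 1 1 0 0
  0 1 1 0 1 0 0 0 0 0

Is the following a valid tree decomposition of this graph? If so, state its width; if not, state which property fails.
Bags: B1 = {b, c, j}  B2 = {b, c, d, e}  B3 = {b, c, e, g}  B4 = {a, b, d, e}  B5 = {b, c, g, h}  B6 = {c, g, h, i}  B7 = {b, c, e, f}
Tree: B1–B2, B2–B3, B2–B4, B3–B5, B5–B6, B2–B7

No — edge (e,j) lies in no bag.

A tree decomposition must satisfy three properties: every vertex lies in some bag; for every edge, both endpoints lie together in some bag; and for every vertex, the bags containing it form a connected subtree. Here edge (e,j) lies in no bag, so the decomposition is invalid.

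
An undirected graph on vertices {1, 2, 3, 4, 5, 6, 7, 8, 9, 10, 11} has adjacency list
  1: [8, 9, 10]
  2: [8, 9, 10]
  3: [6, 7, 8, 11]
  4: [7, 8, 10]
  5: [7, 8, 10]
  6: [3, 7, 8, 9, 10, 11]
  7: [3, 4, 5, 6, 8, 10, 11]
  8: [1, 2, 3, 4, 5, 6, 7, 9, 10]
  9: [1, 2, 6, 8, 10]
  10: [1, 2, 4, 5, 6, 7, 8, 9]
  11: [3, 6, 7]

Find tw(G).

A width-3 tree decomposition is:
Bags: B1 = {3, 6, 7, 8}  B2 = {6, 7, 8, 10}  B3 = {6, 8, 9, 10}  B4 = {2, 8, 9, 10}  B5 = {3, 6, 7, 11}  B6 = {5, 7, 8, 10}  B7 = {4, 7, 8, 10}  B8 = {1, 8, 9, 10}
Tree: B1–B2, B2–B3, B3–B4, B1–B5, B2–B6, B2–B7, B4–B8
Each bag holds 4 vertices, so the decomposition has width 3, which upper-bounds the treewidth. For the lower bound, the 4 vertices {1, 8, 9, 10} are pairwise adjacent, and any tree decomposition puts a clique entirely inside one bag — forcing width ≥ 3. The upper and lower bounds meet at 3, so that is the treewidth.

3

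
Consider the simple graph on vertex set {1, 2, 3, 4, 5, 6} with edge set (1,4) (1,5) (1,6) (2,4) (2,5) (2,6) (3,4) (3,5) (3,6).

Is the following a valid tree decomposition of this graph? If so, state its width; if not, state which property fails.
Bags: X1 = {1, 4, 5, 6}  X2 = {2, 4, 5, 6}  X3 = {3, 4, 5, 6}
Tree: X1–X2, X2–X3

Checking the three conditions: (i) the bags cover all of {1, 2, 3, 4, 5, 6}; (ii) for each edge, some bag contains both endpoints; (iii) the bags containing any fixed vertex form a subtree. All hold, so the decomposition is valid with width 4 − 1 = 3.

Yes; width 3.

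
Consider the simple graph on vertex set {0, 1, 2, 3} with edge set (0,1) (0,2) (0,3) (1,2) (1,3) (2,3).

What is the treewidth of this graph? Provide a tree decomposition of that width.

Treewidth 3.
One such decomposition:
Bags: B1 = {0, 1, 2, 3}
Tree: (single bag)

With just one bag of size 4, the width is 4 − 1 = 3, so tw(G) ≤ 3. On the other hand G contains the 4-clique {0, 1, 2, 3}. A clique must lie in a single bag of any decomposition, so no decomposition can have width below 3. Combining the bounds, tw(G) = 3.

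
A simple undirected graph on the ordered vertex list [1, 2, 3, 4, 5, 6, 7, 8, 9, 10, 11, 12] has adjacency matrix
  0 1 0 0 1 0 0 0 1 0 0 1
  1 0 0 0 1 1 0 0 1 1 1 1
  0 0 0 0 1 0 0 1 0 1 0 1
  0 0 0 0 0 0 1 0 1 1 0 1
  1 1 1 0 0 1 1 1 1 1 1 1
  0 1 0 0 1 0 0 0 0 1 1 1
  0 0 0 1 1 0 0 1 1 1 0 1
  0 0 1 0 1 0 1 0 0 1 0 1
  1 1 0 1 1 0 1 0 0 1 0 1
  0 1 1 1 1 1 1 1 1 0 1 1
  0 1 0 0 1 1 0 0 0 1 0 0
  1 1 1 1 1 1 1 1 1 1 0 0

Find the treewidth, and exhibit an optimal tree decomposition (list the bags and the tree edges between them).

Treewidth 4.
One optimal decomposition is:
Bags: B1 = {5, 7, 9, 10, 12}  B2 = {2, 5, 9, 10, 12}  B3 = {2, 5, 6, 10, 12}  B4 = {5, 7, 8, 10, 12}  B5 = {2, 5, 6, 10, 11}  B6 = {3, 5, 8, 10, 12}  B7 = {4, 7, 9, 10, 12}  B8 = {1, 2, 5, 9, 12}
Tree: B1–B2, B2–B3, B1–B4, B3–B5, B4–B6, B1–B7, B2–B8

Every bag has size at most 5, so the width is 5 − 1 = 4 and tw(G) ≤ 4. For the lower bound, the 5 vertices {4, 7, 9, 10, 12} are pairwise adjacent, and any tree decomposition puts a clique entirely inside one bag — forcing width ≥ 4. The upper and lower bounds meet at 4, so that is the treewidth.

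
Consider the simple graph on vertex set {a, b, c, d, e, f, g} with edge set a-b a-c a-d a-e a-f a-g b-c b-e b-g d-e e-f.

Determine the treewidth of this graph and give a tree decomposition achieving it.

Treewidth 2.
One such decomposition:
Bags: B1 = {a, d, e}  B2 = {a, b, e}  B3 = {a, b, c}  B4 = {a, e, f}  B5 = {a, b, g}
Tree: B1–B2, B2–B3, B1–B4, B3–B5

Every bag has size at most 3, so the width is 3 − 1 = 2 and tw(G) ≤ 2. Conversely, {a, d, e} is a clique of size 3, and the vertices of any clique must share a bag in every tree decomposition; so some bag has ≥ 3 vertices and tw(G) ≥ 2. Hence tw(G) = 2 exactly.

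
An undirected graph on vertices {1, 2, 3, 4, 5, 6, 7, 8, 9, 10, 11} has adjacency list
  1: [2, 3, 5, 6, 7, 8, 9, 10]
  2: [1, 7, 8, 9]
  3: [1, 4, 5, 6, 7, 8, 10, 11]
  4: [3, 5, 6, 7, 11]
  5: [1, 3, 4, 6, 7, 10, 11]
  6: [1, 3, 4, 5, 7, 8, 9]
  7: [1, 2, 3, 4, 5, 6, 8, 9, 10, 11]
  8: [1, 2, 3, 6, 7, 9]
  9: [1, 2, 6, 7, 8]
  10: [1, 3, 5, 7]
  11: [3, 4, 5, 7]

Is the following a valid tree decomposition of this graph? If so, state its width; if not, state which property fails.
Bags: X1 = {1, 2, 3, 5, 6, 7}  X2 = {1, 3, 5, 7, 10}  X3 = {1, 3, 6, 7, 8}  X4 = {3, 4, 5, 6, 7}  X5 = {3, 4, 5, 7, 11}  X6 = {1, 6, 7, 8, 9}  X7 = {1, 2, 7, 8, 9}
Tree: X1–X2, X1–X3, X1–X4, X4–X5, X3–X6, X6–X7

No — bags containing vertex 2 are not connected in the tree.

A tree decomposition must satisfy three properties: every vertex lies in some bag; for every edge, both endpoints lie together in some bag; and for every vertex, the bags containing it form a connected subtree. Here bags containing vertex 2 are not connected in the tree, so the decomposition is invalid.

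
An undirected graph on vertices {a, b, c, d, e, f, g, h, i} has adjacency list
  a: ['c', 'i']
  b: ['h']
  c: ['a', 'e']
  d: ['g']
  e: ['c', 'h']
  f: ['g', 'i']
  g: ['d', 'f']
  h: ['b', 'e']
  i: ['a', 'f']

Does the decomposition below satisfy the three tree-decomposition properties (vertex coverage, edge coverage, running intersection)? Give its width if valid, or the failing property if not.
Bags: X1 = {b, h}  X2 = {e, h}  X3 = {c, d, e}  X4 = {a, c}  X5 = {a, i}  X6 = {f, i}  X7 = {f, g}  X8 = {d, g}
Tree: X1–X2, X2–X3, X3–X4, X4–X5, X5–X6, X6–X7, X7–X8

A tree decomposition must satisfy three properties: every vertex lies in some bag; for every edge, both endpoints lie together in some bag; and for every vertex, the bags containing it form a connected subtree. Here bags containing vertex d are not connected in the tree, so the decomposition is invalid.

No — bags containing vertex d are not connected in the tree.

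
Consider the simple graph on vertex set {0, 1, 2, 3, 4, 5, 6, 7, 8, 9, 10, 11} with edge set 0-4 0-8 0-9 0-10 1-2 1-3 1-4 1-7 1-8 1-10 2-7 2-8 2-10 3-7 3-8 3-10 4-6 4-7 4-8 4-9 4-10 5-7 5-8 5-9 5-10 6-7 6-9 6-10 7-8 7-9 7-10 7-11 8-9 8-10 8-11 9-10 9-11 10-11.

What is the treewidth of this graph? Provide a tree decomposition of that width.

Treewidth 4.
Bags: B1 = {1, 4, 7, 8, 10}  B2 = {4, 7, 8, 9, 10}  B3 = {5, 7, 8, 9, 10}  B4 = {1, 2, 7, 8, 10}  B5 = {1, 3, 7, 8, 10}  B6 = {7, 8, 9, 10, 11}  B7 = {0, 4, 8, 9, 10}  B8 = {4, 6, 7, 9, 10}
Tree: B1–B2, B2–B3, B1–B4, B4–B5, B2–B6, B2–B7, B2–B8

The largest bag has 5 vertices, giving width 4; this decomposition certifies tw(G) ≤ 4. For the lower bound, the 5 vertices {0, 4, 8, 9, 10} are pairwise adjacent, and any tree decomposition puts a clique entirely inside one bag — forcing width ≥ 4. Therefore the treewidth is 4.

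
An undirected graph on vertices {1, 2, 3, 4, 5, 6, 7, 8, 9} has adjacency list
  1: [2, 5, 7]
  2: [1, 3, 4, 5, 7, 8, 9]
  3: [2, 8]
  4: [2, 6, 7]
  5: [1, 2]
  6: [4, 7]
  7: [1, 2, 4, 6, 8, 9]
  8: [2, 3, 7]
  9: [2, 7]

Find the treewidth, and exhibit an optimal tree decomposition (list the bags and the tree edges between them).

Each bag holds 3 vertices, so the decomposition has width 2, which upper-bounds the treewidth. Conversely, {2, 3, 8} is a clique of size 3, and the vertices of any clique must share a bag in every tree decomposition; so some bag has ≥ 3 vertices and tw(G) ≥ 2. Therefore the treewidth is 2.

Treewidth 2.
Bags: B1 = {2, 7, 8}  B2 = {1, 2, 7}  B3 = {2, 4, 7}  B4 = {2, 3, 8}  B5 = {1, 2, 5}  B6 = {2, 7, 9}  B7 = {4, 6, 7}
Tree: B1–B2, B2–B3, B1–B4, B2–B5, B3–B6, B3–B7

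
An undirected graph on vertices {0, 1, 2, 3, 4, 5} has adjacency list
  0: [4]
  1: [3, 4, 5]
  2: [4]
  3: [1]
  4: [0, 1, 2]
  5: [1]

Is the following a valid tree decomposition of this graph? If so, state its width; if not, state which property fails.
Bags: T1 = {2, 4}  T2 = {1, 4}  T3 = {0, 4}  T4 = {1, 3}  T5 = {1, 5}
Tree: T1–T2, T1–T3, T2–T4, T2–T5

Vertex coverage: the bags together contain {0, 1, 2, 3, 4, 5}, the full vertex set. Edge coverage: each edge of G has both endpoints in at least one bag. Running intersection: for every vertex, the bags containing it form a connected subtree. All three properties hold, so this is a valid tree decomposition of width max|bag| − 1 = 1, and hence tw(G) ≤ 1.

Yes; width 1.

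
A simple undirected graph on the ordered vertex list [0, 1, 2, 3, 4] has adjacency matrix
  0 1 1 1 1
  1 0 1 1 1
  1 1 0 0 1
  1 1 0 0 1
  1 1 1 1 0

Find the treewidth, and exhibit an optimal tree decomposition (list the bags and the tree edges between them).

Every bag has size at most 4, so the width is 4 − 1 = 3 and tw(G) ≤ 3. On the other hand G contains the 4-clique {0, 1, 2, 4}. A clique must lie in a single bag of any decomposition, so no decomposition can have width below 3. The upper and lower bounds meet at 3, so that is the treewidth.

Treewidth 3.
One such decomposition:
Bags: B1 = {0, 1, 2, 4}  B2 = {0, 1, 3, 4}
Tree: B1–B2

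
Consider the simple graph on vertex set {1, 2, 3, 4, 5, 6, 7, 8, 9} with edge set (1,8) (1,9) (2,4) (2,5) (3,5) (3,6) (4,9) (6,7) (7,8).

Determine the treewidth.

A width-2 tree decomposition is:
Bags: B1 = {6, 7, 8}  B2 = {3, 6, 8}  B3 = {3, 5, 8}  B4 = {2, 5, 8}  B5 = {2, 4, 8}  B6 = {4, 8, 9}  B7 = {1, 8, 9}
Tree: B1–B2, B2–B3, B3–B4, B4–B5, B5–B6, B6–B7
Every bag has size at most 3, so the width is 3 − 1 = 2 and tw(G) ≤ 2. Since 8–7–6–3–5–2–4–9–1–8 is a cycle in G, G is not acyclic. Forests are exactly the graphs of treewidth ≤ 1, so tw(G) ≥ 2. Combining the bounds, tw(G) = 2.

2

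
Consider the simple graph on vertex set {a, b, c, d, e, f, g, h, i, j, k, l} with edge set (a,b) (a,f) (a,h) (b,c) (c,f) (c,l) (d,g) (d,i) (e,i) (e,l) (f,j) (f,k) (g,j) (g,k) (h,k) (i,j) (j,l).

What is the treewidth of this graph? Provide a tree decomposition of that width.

Treewidth 3.
One such decomposition:
Bags: B1 = {a, b, c, h}  B2 = {a, c, f, h}  B3 = {c, f, h, k}  B4 = {c, f, k, l}  B5 = {f, j, k, l}  B6 = {g, j, k, l}  B7 = {e, g, j, l}  B8 = {e, g, i, j}  B9 = {d, e, g, i}
Tree: B1–B2, B2–B3, B3–B4, B4–B5, B5–B6, B6–B7, B7–B8, B8–B9

The largest bag has 4 vertices, giving width 3; this decomposition certifies tw(G) ≤ 3. For the lower bound: the 4 vertex sets {a,b,h}, {c}, {f}, {g,j,k,l} are disjoint, each induces a connected subgraph, and every pair is joined by at least one edge of G. Contracting each set to a single vertex therefore yields K_{4} as a minor, and since treewidth is minor-monotone, tw(G) ≥ tw(K_{4}) = 3. Hence tw(G) = 3 exactly.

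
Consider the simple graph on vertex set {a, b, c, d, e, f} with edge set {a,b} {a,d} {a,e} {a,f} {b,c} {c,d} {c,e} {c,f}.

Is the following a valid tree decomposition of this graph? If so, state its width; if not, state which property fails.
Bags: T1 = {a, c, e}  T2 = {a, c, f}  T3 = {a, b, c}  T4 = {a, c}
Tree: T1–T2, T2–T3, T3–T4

A tree decomposition must satisfy three properties: every vertex lies in some bag; for every edge, both endpoints lie together in some bag; and for every vertex, the bags containing it form a connected subtree. Here vertex d appears in no bag, so the decomposition is invalid.

No — vertex d appears in no bag.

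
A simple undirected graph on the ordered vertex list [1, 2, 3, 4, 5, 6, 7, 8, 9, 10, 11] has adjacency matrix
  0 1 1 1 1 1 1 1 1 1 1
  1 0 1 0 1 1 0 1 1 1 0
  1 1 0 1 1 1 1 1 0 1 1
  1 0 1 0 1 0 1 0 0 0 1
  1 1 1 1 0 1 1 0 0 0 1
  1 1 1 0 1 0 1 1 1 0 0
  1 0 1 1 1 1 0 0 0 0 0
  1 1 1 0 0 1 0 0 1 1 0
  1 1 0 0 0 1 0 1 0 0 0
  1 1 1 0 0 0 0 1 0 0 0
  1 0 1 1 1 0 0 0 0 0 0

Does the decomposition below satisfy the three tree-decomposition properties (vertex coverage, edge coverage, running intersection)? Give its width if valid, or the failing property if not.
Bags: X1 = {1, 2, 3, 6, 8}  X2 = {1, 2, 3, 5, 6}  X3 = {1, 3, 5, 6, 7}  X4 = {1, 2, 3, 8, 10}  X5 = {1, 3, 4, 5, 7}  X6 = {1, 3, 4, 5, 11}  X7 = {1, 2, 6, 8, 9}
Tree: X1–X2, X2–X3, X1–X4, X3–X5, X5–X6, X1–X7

Yes; width 4.

Vertex coverage: the bags together contain {1, 2, 3, 4, 5, 6, 7, 8, 9, 10, 11}, the full vertex set. Edge coverage: each edge of G has both endpoints in at least one bag. Running intersection: for every vertex, the bags containing it form a connected subtree. All three properties hold, so this is a valid tree decomposition of width max|bag| − 1 = 4, and hence tw(G) ≤ 4.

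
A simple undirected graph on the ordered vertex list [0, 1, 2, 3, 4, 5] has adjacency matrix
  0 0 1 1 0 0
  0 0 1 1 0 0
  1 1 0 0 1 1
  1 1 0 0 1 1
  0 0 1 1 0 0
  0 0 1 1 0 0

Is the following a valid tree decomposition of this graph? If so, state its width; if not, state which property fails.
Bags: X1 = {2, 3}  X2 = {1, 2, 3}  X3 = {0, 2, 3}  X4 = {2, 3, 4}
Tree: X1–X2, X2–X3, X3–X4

A tree decomposition must satisfy three properties: every vertex lies in some bag; for every edge, both endpoints lie together in some bag; and for every vertex, the bags containing it form a connected subtree. Here vertex 5 appears in no bag, so the decomposition is invalid.

No — vertex 5 appears in no bag.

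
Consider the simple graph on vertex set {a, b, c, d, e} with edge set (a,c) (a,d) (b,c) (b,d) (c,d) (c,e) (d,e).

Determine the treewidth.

2

A width-2 tree decomposition is:
Bags: B1 = {c, d, e}  B2 = {b, c, d}  B3 = {a, c, d}
Tree: B1–B2, B1–B3
Every bag has size at most 3, so the width is 3 − 1 = 2 and tw(G) ≤ 2. For the lower bound, the 3 vertices {c, d, e} are pairwise adjacent, and any tree decomposition puts a clique entirely inside one bag — forcing width ≥ 2. Hence tw(G) = 2 exactly.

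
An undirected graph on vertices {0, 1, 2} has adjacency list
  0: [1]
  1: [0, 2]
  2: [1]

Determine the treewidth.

1

A width-1 tree decomposition is:
Bags: B1 = {0, 1}  B2 = {1, 2}
Tree: B1–B2
Every bag has size at most 2, so the width is 2 − 1 = 1 and tw(G) ≤ 1. Since G has at least one edge (e.g. 1–0), it is not an edgeless graph, so tw(G) ≥ 1. Therefore the treewidth is 1.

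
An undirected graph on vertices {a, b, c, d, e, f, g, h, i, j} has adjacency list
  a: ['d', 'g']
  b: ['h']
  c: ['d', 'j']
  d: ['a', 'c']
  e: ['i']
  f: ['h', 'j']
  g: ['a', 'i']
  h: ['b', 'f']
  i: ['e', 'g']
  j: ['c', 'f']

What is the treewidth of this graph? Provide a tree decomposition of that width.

Treewidth 1.
One optimal decomposition is:
Bags: B1 = {b, h}  B2 = {f, h}  B3 = {f, j}  B4 = {c, j}  B5 = {c, d}  B6 = {a, d}  B7 = {a, g}  B8 = {g, i}  B9 = {e, i}
Tree: B1–B2, B2–B3, B3–B4, B4–B5, B5–B6, B6–B7, B7–B8, B8–B9

Every bag has size at most 2, so the width is 2 − 1 = 1 and tw(G) ≤ 1. G has an edge, so its treewidth is at least 1. The upper and lower bounds meet at 1, so that is the treewidth.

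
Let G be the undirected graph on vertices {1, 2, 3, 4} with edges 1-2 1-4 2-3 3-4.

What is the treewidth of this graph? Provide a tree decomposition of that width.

Treewidth 2.
One optimal decomposition is:
Bags: B1 = {1, 3, 4}  B2 = {1, 2, 3}
Tree: B1–B2

Each bag holds 3 vertices, so the decomposition has width 2, which upper-bounds the treewidth. Since 1–4–3–2–1 is a cycle in G, G is not acyclic. Forests are exactly the graphs of treewidth ≤ 1, so tw(G) ≥ 2. Therefore the treewidth is 2.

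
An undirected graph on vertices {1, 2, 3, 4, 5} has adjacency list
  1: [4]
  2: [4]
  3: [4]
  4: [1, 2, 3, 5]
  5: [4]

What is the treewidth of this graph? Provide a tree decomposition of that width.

The largest bag has 2 vertices, giving width 1; this decomposition certifies tw(G) ≤ 1. Since G has at least one edge (e.g. 4–2), it is not an edgeless graph, so tw(G) ≥ 1. Hence tw(G) = 1 exactly.

Treewidth 1.
Bags: B1 = {2, 4}  B2 = {1, 4}  B3 = {4, 5}  B4 = {3, 4}
Tree: B1–B2, B1–B3, B2–B4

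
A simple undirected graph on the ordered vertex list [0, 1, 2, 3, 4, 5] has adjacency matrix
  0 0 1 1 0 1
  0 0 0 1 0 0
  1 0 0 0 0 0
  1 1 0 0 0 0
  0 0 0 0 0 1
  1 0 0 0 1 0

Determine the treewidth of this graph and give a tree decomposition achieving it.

Every bag has size at most 2, so the width is 2 − 1 = 1 and tw(G) ≤ 1. G has an edge, so its treewidth is at least 1. Therefore the treewidth is 1.

Treewidth 1.
Bags: B1 = {0, 5}  B2 = {4, 5}  B3 = {0, 3}  B4 = {0, 2}  B5 = {1, 3}
Tree: B1–B2, B1–B3, B3–B4, B3–B5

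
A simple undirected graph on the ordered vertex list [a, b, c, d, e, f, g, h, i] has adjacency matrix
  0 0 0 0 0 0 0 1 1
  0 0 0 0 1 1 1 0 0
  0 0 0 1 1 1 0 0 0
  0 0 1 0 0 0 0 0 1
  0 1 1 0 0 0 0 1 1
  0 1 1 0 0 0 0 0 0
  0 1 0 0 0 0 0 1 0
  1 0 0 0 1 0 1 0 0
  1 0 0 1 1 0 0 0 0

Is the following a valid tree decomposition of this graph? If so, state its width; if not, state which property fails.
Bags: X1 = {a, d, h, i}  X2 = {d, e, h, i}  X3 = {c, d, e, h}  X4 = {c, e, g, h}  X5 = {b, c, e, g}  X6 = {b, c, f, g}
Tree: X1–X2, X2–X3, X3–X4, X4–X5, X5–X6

Vertex coverage: the bags together contain {a, b, c, d, e, f, g, h, i}, the full vertex set. Edge coverage: each edge of G has both endpoints in at least one bag. Running intersection: for every vertex, the bags containing it form a connected subtree. All three properties hold, so this is a valid tree decomposition of width max|bag| − 1 = 3, and hence tw(G) ≤ 3.

Yes; width 3.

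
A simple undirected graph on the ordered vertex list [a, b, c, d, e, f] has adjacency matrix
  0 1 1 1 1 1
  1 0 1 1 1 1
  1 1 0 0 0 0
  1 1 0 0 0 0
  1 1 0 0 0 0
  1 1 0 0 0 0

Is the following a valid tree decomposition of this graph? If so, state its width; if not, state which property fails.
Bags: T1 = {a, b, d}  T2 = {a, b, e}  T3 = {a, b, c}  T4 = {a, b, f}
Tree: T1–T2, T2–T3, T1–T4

Yes; width 2.

Every vertex of G appears in some bag (union = {a, b, c, d, e, f}); every edge is covered by a bag; and for each vertex v the set of bags containing v is connected in the bag tree. The decomposition is therefore valid. The largest bag has 3 vertices, so the width is 2.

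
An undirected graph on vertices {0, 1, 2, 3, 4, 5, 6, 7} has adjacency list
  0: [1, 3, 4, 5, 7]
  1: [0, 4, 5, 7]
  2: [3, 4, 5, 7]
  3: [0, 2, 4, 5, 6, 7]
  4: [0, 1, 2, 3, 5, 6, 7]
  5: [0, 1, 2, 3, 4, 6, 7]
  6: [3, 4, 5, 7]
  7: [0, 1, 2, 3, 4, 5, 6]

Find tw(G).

A width-4 tree decomposition is:
Bags: B1 = {0, 3, 4, 5, 7}  B2 = {3, 4, 5, 6, 7}  B3 = {2, 3, 4, 5, 7}  B4 = {0, 1, 4, 5, 7}
Tree: B1–B2, B1–B3, B1–B4
The largest bag has 5 vertices, giving width 4; this decomposition certifies tw(G) ≤ 4. Conversely, {0, 1, 4, 5, 7} is a clique of size 5, and the vertices of any clique must share a bag in every tree decomposition; so some bag has ≥ 5 vertices and tw(G) ≥ 4. Therefore the treewidth is 4.

4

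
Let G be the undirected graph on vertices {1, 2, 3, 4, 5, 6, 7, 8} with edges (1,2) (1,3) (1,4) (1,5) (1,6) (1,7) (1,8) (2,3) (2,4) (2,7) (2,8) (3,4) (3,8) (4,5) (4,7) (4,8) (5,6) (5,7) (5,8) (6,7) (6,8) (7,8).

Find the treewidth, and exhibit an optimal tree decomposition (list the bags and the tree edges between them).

The largest bag has 5 vertices, giving width 4; this decomposition certifies tw(G) ≤ 4. Conversely, {1, 2, 3, 4, 8} is a clique of size 5, and the vertices of any clique must share a bag in every tree decomposition; so some bag has ≥ 5 vertices and tw(G) ≥ 4. Hence tw(G) = 4 exactly.

Treewidth 4.
One such decomposition:
Bags: B1 = {1, 2, 4, 7, 8}  B2 = {1, 2, 3, 4, 8}  B3 = {1, 4, 5, 7, 8}  B4 = {1, 5, 6, 7, 8}
Tree: B1–B2, B1–B3, B3–B4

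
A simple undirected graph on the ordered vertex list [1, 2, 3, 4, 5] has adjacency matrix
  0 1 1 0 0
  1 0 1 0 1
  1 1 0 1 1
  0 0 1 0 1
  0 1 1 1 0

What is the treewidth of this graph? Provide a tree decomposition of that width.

Treewidth 2.
One such decomposition:
Bags: B1 = {2, 3, 5}  B2 = {1, 2, 3}  B3 = {3, 4, 5}
Tree: B1–B2, B1–B3

The largest bag has 3 vertices, giving width 2; this decomposition certifies tw(G) ≤ 2. On the other hand G contains the 3-clique {1, 2, 3}. A clique must lie in a single bag of any decomposition, so no decomposition can have width below 2. Therefore the treewidth is 2.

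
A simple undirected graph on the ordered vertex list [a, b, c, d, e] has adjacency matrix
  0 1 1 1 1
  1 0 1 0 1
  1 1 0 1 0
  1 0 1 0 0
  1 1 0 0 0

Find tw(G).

A width-2 tree decomposition is:
Bags: B1 = {a, b, c}  B2 = {a, b, e}  B3 = {a, c, d}
Tree: B1–B2, B1–B3
The largest bag has 3 vertices, giving width 2; this decomposition certifies tw(G) ≤ 2. Conversely, {a, b, e} is a clique of size 3, and the vertices of any clique must share a bag in every tree decomposition; so some bag has ≥ 3 vertices and tw(G) ≥ 2. Combining the bounds, tw(G) = 2.

2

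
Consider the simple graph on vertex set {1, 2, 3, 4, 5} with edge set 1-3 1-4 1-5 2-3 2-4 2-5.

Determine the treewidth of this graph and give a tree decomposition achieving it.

Treewidth 2.
One such decomposition:
Bags: B1 = {1, 2, 4}  B2 = {1, 2, 5}  B3 = {1, 2, 3}
Tree: B1–B2, B2–B3

Each bag holds 3 vertices, so the decomposition has width 2, which upper-bounds the treewidth. Since 1–4–2–5–1 is a cycle in G, G is not acyclic. Forests are exactly the graphs of treewidth ≤ 1, so tw(G) ≥ 2. Combining the bounds, tw(G) = 2.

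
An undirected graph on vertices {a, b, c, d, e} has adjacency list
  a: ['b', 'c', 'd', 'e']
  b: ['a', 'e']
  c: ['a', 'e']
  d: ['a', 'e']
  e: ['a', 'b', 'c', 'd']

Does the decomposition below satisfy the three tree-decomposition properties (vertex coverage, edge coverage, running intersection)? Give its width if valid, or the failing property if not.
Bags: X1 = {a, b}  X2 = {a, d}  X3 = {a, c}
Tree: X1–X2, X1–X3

A tree decomposition must satisfy three properties: every vertex lies in some bag; for every edge, both endpoints lie together in some bag; and for every vertex, the bags containing it form a connected subtree. Here vertex e appears in no bag, so the decomposition is invalid.

No — vertex e appears in no bag.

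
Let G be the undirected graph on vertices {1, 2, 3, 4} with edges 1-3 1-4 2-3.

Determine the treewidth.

A width-1 tree decomposition is:
Bags: B1 = {2, 3}  B2 = {1, 3}  B3 = {1, 4}
Tree: B1–B2, B2–B3
Each bag holds 2 vertices, so the decomposition has width 1, which upper-bounds the treewidth. Any graph with an edge has treewidth ≥ 1, and G has the edge 3–2. Therefore the treewidth is 1.

1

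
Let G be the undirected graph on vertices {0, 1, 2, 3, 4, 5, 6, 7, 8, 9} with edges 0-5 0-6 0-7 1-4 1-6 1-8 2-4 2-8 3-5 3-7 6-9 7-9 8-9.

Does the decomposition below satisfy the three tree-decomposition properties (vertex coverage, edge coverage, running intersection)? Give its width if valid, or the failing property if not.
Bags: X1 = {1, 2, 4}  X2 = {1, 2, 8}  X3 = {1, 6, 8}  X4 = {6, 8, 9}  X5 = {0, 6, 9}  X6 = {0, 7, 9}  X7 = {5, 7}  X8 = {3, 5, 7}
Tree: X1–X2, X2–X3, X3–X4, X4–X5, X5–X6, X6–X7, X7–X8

A tree decomposition must satisfy three properties: every vertex lies in some bag; for every edge, both endpoints lie together in some bag; and for every vertex, the bags containing it form a connected subtree. Here edge (0,5) lies in no bag, so the decomposition is invalid.

No — edge (0,5) lies in no bag.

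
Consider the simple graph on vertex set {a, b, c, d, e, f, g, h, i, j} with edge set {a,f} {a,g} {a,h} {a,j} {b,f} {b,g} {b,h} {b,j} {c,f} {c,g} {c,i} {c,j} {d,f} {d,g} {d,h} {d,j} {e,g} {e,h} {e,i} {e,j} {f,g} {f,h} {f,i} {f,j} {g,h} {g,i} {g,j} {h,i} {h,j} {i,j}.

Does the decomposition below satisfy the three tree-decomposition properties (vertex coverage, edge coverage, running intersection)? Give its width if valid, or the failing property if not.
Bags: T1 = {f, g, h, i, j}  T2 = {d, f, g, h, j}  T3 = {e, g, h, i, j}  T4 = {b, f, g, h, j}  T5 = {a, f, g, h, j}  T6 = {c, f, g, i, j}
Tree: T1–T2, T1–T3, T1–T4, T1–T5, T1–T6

Checking the three conditions: (i) the bags cover all of {a, b, c, d, e, f, g, h, i, j}; (ii) for each edge, some bag contains both endpoints; (iii) the bags containing any fixed vertex form a subtree. All hold, so the decomposition is valid with width 5 − 1 = 4.

Yes; width 4.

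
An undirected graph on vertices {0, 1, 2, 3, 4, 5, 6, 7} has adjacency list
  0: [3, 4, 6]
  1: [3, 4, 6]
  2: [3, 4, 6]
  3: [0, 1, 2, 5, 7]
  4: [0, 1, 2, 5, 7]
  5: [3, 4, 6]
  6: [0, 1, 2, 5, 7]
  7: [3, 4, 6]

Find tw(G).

A width-3 tree decomposition is:
Bags: B1 = {0, 3, 4, 6}  B2 = {3, 4, 5, 6}  B3 = {3, 4, 6, 7}  B4 = {2, 3, 4, 6}  B5 = {1, 3, 4, 6}
Tree: B1–B2, B2–B3, B3–B4, B4–B5
Every bag has size at most 4, so the width is 4 − 1 = 3 and tw(G) ≤ 3. For the lower bound: the 4 vertex sets {0,4}, {3,5}, {6}, {7} are disjoint, each induces a connected subgraph, and every pair is joined by at least one edge of G. Contracting each set to a single vertex therefore yields K_{4} as a minor, and since treewidth is minor-monotone, tw(G) ≥ tw(K_{4}) = 3. Combining the bounds, tw(G) = 3.

3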